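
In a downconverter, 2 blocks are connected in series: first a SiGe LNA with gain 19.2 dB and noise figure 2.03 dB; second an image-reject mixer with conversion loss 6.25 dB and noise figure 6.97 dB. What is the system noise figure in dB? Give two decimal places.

2.16 dB

Convert to linear (a loss of L dB is a gain of −L dB): F_i = 10^(NF_i/10), G_i = 10^(G_i,dB/10)
  Stage 1: F_1 = 10^(2.03/10) = 1.596, G_1 = 10^(19.2/10) = 83.18
  Stage 2: F_2 = 10^(6.97/10) = 4.977, G_2 = 10^(−6.25/10) = 0.2371
Friis cascade:
  F = 1.596 + (4.977 − 1)/83.18 = 1.644
NF = 10 log₁₀(1.644) = 2.16 dB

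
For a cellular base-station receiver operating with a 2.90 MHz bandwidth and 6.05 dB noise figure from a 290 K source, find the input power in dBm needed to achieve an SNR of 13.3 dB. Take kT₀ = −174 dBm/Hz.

−90.0 dBm

Sensitivity = −174 + 10 log₁₀(B) + NF + SNR_min
= −174 + 64.62 + 6.05 + 13.3
= −90.03 dBm → −90.0 dBm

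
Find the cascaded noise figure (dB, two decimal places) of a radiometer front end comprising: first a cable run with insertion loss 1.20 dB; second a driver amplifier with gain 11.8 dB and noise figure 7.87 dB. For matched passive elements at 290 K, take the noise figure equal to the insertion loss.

Convert to linear (a loss of L dB is a gain of −L dB): F_i = 10^(NF_i/10), G_i = 10^(G_i,dB/10)
  Stage 1: F_1 = 10^(1.20/10) = 1.318, G_1 = 10^(−1.20/10) = 0.7586
  Stage 2: F_2 = 10^(7.87/10) = 6.124, G_2 = 10^(11.8/10) = 15.14
Friis cascade:
  F = 1.318 + (6.124 − 1)/0.7586 = 8.072
NF = 10 log₁₀(8.072) = 9.07 dB

9.07 dB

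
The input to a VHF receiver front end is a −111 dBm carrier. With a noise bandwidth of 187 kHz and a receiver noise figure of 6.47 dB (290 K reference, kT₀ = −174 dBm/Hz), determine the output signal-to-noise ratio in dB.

Noise floor: N = −174 + 10 log₁₀(B) + NF
10 log₁₀(1.87×10⁵) = 52.72 dB
N = −174 + 52.72 + 6.47 = −114.81 dBm
SNR = P_sig − N = −111 − (−114.81) = 3.81 dB → 3.8 dB

3.8 dB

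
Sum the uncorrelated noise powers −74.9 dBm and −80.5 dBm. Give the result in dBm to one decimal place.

Convert to linear, add, convert back:
P₁ = 3.24×10⁻¹¹ W, P₂ = 8.91×10⁻¹² W
P_tot = 4.13×10⁻¹¹ W → 10 log₁₀(P_tot / 10⁻³) = −73.8 dBm

−73.8 dBm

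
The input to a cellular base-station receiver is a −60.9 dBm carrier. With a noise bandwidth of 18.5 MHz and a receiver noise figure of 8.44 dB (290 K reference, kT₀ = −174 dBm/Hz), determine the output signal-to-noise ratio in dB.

32.0 dB

Noise floor: N = −174 + 10 log₁₀(B) + NF
10 log₁₀(1.85×10⁷) = 72.67 dB
N = −174 + 72.67 + 8.44 = −92.89 dBm
SNR = P_sig − N = −60.9 − (−92.89) = 31.99 dB → 32.0 dB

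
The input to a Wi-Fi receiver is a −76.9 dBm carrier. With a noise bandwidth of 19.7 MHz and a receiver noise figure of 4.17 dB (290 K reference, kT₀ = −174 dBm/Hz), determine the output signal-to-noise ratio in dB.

20.0 dB

Noise floor: N = −174 + 10 log₁₀(B) + NF
10 log₁₀(1.97×10⁷) = 72.94 dB
N = −174 + 72.94 + 4.17 = −96.89 dBm
SNR = P_sig − N = −76.9 − (−96.89) = 19.99 dB → 20.0 dB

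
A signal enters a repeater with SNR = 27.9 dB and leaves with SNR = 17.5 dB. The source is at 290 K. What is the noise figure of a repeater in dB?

NF (dB) = SNR_in(dB) − SNR_out(dB) when the source is at T₀
NF = 27.9 − 17.5 = 10.4 dB

10.4 dB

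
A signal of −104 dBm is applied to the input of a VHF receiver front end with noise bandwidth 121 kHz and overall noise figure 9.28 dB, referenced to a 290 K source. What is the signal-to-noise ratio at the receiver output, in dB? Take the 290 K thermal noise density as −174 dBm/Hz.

9.9 dB

Noise floor: N = −174 + 10 log₁₀(B) + NF
10 log₁₀(1.21×10⁵) = 50.83 dB
N = −174 + 50.83 + 9.28 = −113.89 dBm
SNR = P_sig − N = −104 − (−113.89) = 9.89 dB → 9.9 dB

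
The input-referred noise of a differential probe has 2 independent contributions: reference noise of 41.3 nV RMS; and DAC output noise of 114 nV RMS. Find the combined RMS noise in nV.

Uncorrelated sources add in power (mean-square): V_tot = √(ΣV_i²)
V_tot = √[(4.13×10⁻⁸)² + (1.14×10⁻⁷)²] = 1.21×10⁻⁷ V = 121 nV

121 nV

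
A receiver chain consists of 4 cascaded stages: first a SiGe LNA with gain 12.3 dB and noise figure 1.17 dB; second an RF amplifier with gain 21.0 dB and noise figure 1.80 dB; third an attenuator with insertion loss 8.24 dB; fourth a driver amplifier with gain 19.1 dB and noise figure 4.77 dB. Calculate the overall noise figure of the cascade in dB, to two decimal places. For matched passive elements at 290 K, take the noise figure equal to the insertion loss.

1.30 dB

Convert to linear (a loss of L dB is a gain of −L dB): F_i = 10^(NF_i/10), G_i = 10^(G_i,dB/10)
  Stage 1: F_1 = 10^(1.17/10) = 1.309, G_1 = 10^(12.3/10) = 16.98
  Stage 2: F_2 = 10^(1.80/10) = 1.514, G_2 = 10^(21.0/10) = 125.9
  Stage 3: F_3 = 10^(8.24/10) = 6.668, G_3 = 10^(−8.24/10) = 0.1500
  Stage 4: F_4 = 10^(4.77/10) = 2.999, G_4 = 10^(19.1/10) = 81.28
Friis cascade:
  F = 1.309 + (1.514 − 1)/16.98 + (6.668 − 1)/2138 + (2.999 − 1)/320.6 = 1.348
NF = 10 log₁₀(1.348) = 1.30 dB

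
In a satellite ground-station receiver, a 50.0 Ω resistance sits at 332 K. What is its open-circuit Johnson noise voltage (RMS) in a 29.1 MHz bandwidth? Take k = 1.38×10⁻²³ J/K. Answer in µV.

V_n = √(4kTRB)
4kTRB = 4 × 1.38×10⁻²³ × 332 × 5.00×10¹ × 2.91×10⁷ = 2.67×10⁻¹¹ V²
V_n = √(2.67×10⁻¹¹) = 5.16×10⁻⁶ V = 5.16 µV

5.16 µV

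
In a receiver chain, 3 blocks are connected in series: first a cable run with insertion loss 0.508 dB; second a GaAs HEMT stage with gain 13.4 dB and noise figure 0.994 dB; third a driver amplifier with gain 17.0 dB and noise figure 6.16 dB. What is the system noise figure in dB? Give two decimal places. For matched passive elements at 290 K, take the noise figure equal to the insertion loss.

Convert to linear (a loss of L dB is a gain of −L dB): F_i = 10^(NF_i/10), G_i = 10^(G_i,dB/10)
  Stage 1: F_1 = 10^(0.508/10) = 1.124, G_1 = 10^(−0.508/10) = 0.8896
  Stage 2: F_2 = 10^(0.994/10) = 1.257, G_2 = 10^(13.4/10) = 21.88
  Stage 3: F_3 = 10^(6.16/10) = 4.130, G_3 = 10^(17.0/10) = 50.12
Friis cascade:
  F = 1.124 + (1.257 − 1)/0.8896 + (4.130 − 1)/19.46 = 1.574
NF = 10 log₁₀(1.574) = 1.97 dB

1.97 dB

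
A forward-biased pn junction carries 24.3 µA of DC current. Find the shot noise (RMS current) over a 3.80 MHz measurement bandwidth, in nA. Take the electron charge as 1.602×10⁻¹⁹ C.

5.44 nA

I_n = √(2qI·B)
2qI·B = 2 × 1.602×10⁻¹⁹ × 2.43×10⁻⁵ × 3.80×10⁶ = 2.96×10⁻¹⁷ A²
I_n = √(2.96×10⁻¹⁷) = 5.44×10⁻⁹ A = 5.44 nA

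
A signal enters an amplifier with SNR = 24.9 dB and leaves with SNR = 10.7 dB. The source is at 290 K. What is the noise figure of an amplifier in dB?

NF (dB) = SNR_in(dB) − SNR_out(dB) when the source is at T₀
NF = 24.9 − 10.7 = 14.2 dB

14.2 dB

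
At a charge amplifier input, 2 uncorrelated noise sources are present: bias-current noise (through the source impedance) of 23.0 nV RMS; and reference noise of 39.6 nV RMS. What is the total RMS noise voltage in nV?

45.8 nV

Uncorrelated sources add in power (mean-square): V_tot = √(ΣV_i²)
V_tot = √[(2.30×10⁻⁸)² + (3.96×10⁻⁸)²] = 4.58×10⁻⁸ V = 45.8 nV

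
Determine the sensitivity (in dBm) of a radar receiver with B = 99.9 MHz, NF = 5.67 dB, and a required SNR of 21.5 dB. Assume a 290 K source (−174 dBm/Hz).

−66.8 dBm

Sensitivity = −174 + 10 log₁₀(B) + NF + SNR_min
= −174 + 80 + 5.67 + 21.5
= −66.83 dBm → −66.8 dBm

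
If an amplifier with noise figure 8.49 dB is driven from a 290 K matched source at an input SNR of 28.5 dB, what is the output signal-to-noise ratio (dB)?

20.01 dB

By definition F = SNR_in/SNR_out, so in dB: SNR_out = SNR_in − NF
SNR_out = 28.5 − 8.49 = 20.01 dB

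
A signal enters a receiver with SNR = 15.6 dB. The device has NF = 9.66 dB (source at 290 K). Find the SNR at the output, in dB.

5.94 dB

By definition F = SNR_in/SNR_out, so in dB: SNR_out = SNR_in − NF
SNR_out = 15.6 − 9.66 = 5.94 dB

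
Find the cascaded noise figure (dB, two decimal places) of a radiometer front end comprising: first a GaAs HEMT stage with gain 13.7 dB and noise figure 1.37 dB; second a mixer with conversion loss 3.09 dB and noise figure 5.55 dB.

1.71 dB

Convert to linear (a loss of L dB is a gain of −L dB): F_i = 10^(NF_i/10), G_i = 10^(G_i,dB/10)
  Stage 1: F_1 = 10^(1.37/10) = 1.371, G_1 = 10^(13.7/10) = 23.44
  Stage 2: F_2 = 10^(5.55/10) = 3.589, G_2 = 10^(−3.09/10) = 0.4909
Friis cascade:
  F = 1.371 + (3.589 − 1)/23.44 = 1.481
NF = 10 log₁₀(1.481) = 1.71 dB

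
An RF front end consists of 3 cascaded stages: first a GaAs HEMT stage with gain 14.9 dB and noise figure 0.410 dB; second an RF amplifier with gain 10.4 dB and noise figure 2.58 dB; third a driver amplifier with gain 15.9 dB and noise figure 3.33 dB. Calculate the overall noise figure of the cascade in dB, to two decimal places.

0.53 dB

Convert to linear (a loss of L dB is a gain of −L dB): F_i = 10^(NF_i/10), G_i = 10^(G_i,dB/10)
  Stage 1: F_1 = 10^(0.410/10) = 1.099, G_1 = 10^(14.9/10) = 30.90
  Stage 2: F_2 = 10^(2.58/10) = 1.811, G_2 = 10^(10.4/10) = 10.96
  Stage 3: F_3 = 10^(3.33/10) = 2.153, G_3 = 10^(15.9/10) = 38.90
Friis cascade:
  F = 1.099 + (1.811 − 1)/30.90 + (2.153 − 1)/338.8 = 1.129
NF = 10 log₁₀(1.129) = 0.53 dB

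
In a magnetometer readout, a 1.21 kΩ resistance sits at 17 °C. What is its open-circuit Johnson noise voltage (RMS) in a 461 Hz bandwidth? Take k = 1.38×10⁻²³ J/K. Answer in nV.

94.5 nV

T = 17 °C + 273.15 = 290.15 K
V_n = √(4kTRB)
4kTRB = 4 × 1.38×10⁻²³ × 290.15 × 1.21×10³ × 4.61×10² = 8.93×10⁻¹⁵ V²
V_n = √(8.93×10⁻¹⁵) = 9.45×10⁻⁸ V = 94.5 nV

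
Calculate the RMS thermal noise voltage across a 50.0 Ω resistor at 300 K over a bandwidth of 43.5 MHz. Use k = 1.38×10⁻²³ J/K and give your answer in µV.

V_n = √(4kTRB)
4kTRB = 4 × 1.38×10⁻²³ × 300 × 5.00×10¹ × 4.35×10⁷ = 3.60×10⁻¹¹ V²
V_n = √(3.60×10⁻¹¹) = 6.00×10⁻⁶ V = 6.00 µV

6.00 µV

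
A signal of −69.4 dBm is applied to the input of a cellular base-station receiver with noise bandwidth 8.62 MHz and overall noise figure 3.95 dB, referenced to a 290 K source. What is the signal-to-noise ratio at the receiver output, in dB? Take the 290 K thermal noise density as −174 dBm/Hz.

Noise floor: N = −174 + 10 log₁₀(B) + NF
10 log₁₀(8.62×10⁶) = 69.36 dB
N = −174 + 69.36 + 3.95 = −100.69 dBm
SNR = P_sig − N = −69.4 − (−100.69) = 31.29 dB → 31.3 dB

31.3 dB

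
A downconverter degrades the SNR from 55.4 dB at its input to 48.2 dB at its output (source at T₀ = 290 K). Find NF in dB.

NF (dB) = SNR_in(dB) − SNR_out(dB) when the source is at T₀
NF = 55.4 − 48.2 = 7.2 dB

7.2 dB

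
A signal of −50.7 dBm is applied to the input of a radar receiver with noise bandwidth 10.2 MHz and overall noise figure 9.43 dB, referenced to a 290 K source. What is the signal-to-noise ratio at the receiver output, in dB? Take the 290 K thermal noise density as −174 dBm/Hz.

Noise floor: N = −174 + 10 log₁₀(B) + NF
10 log₁₀(1.02×10⁷) = 70.09 dB
N = −174 + 70.09 + 9.43 = −94.48 dBm
SNR = P_sig − N = −50.7 − (−94.48) = 43.78 dB → 43.8 dB

43.8 dB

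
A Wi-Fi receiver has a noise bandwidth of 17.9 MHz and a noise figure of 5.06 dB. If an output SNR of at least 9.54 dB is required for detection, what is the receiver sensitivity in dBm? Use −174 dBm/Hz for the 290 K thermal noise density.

−86.9 dBm

Sensitivity = −174 + 10 log₁₀(B) + NF + SNR_min
= −174 + 72.53 + 5.06 + 9.54
= −86.87 dBm → −86.9 dBm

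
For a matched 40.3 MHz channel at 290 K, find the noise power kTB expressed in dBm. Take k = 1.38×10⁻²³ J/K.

−97.9 dBm

P_n = kTB = 1.38×10⁻²³ × 290 × 4.03×10⁷ = 1.61×10⁻¹³ W
In dBm: 10 log₁₀(1.61×10⁻¹³ / 10⁻³) = −97.9 dBm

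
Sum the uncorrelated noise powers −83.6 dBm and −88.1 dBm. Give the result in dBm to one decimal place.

Convert to linear, add, convert back:
P₁ = 4.37×10⁻¹² W, P₂ = 1.55×10⁻¹² W
P_tot = 5.91×10⁻¹² W → 10 log₁₀(P_tot / 10⁻³) = −82.3 dBm

−82.3 dBm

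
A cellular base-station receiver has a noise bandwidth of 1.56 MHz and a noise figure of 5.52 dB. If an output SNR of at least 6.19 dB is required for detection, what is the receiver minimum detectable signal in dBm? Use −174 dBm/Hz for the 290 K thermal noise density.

Sensitivity = −174 + 10 log₁₀(B) + NF + SNR_min
= −174 + 61.93 + 5.52 + 6.19
= −100.36 dBm → −100.4 dBm

−100.4 dBm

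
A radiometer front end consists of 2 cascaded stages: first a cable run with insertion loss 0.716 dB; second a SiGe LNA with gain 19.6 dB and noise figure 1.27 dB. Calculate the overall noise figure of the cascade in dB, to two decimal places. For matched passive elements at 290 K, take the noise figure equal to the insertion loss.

1.99 dB

Convert to linear (a loss of L dB is a gain of −L dB): F_i = 10^(NF_i/10), G_i = 10^(G_i,dB/10)
  Stage 1: F_1 = 10^(0.716/10) = 1.179, G_1 = 10^(−0.716/10) = 0.8480
  Stage 2: F_2 = 10^(1.27/10) = 1.340, G_2 = 10^(19.6/10) = 91.20
Friis cascade:
  F = 1.179 + (1.340 − 1)/0.8480 = 1.580
NF = 10 log₁₀(1.580) = 1.99 dB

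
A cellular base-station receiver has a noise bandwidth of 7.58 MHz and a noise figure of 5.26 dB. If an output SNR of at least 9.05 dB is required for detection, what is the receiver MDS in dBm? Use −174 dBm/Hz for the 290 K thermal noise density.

Sensitivity = −174 + 10 log₁₀(B) + NF + SNR_min
= −174 + 68.8 + 5.26 + 9.05
= −90.89 dBm → −90.9 dBm

−90.9 dBm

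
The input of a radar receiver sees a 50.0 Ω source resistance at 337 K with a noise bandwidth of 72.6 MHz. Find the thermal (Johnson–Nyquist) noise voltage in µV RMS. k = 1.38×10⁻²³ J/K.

V_n = √(4kTRB)
4kTRB = 4 × 1.38×10⁻²³ × 337 × 5.00×10¹ × 7.26×10⁷ = 6.75×10⁻¹¹ V²
V_n = √(6.75×10⁻¹¹) = 8.22×10⁻⁶ V = 8.22 µV

8.22 µV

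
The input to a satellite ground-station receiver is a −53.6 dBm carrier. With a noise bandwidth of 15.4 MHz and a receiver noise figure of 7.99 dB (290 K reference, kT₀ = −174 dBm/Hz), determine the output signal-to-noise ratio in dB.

Noise floor: N = −174 + 10 log₁₀(B) + NF
10 log₁₀(1.54×10⁷) = 71.88 dB
N = −174 + 71.88 + 7.99 = −94.13 dBm
SNR = P_sig − N = −53.6 − (−94.13) = 40.53 dB → 40.5 dB

40.5 dB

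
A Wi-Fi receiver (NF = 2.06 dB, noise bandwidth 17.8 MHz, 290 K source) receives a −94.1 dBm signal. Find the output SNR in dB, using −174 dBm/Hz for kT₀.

Noise floor: N = −174 + 10 log₁₀(B) + NF
10 log₁₀(1.78×10⁷) = 72.5 dB
N = −174 + 72.5 + 2.06 = −99.44 dBm
SNR = P_sig − N = −94.1 − (−99.44) = 5.34 dB → 5.3 dB

5.3 dB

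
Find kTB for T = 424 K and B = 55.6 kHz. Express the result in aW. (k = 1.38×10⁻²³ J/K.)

P_n = kTB = 1.38×10⁻²³ × 424 × 5.56×10⁴ = 3.25×10⁻¹⁶ W = 325 aW

325 aW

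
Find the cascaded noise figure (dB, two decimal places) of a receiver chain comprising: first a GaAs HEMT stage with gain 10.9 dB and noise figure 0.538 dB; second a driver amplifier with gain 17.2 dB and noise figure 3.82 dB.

Convert to linear (a loss of L dB is a gain of −L dB): F_i = 10^(NF_i/10), G_i = 10^(G_i,dB/10)
  Stage 1: F_1 = 10^(0.538/10) = 1.132, G_1 = 10^(10.9/10) = 12.30
  Stage 2: F_2 = 10^(3.82/10) = 2.410, G_2 = 10^(17.2/10) = 52.48
Friis cascade:
  F = 1.132 + (2.410 − 1)/12.30 = 1.246
NF = 10 log₁₀(1.246) = 0.96 dB

0.96 dB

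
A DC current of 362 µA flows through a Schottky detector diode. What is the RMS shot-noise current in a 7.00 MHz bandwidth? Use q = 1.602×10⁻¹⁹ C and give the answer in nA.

28.5 nA

I_n = √(2qI·B)
2qI·B = 2 × 1.602×10⁻¹⁹ × 3.62×10⁻⁴ × 7.00×10⁶ = 8.12×10⁻¹⁶ A²
I_n = √(8.12×10⁻¹⁶) = 2.85×10⁻⁸ A = 28.5 nA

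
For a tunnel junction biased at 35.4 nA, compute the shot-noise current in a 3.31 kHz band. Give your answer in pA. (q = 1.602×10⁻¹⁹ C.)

I_n = √(2qI·B)
2qI·B = 2 × 1.602×10⁻¹⁹ × 3.54×10⁻⁸ × 3.31×10³ = 3.75×10⁻²³ A²
I_n = √(3.75×10⁻²³) = 6.13×10⁻¹² A = 6.13 pA

6.13 pA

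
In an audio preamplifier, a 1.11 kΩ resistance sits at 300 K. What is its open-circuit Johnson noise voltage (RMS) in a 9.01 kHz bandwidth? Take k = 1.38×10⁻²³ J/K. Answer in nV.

407 nV

V_n = √(4kTRB)
4kTRB = 4 × 1.38×10⁻²³ × 300 × 1.11×10³ × 9.01×10³ = 1.66×10⁻¹³ V²
V_n = √(1.66×10⁻¹³) = 4.07×10⁻⁷ V = 407 nV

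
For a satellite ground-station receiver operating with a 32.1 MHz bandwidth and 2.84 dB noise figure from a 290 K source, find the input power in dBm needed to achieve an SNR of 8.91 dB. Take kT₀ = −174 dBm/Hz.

−87.2 dBm

Sensitivity = −174 + 10 log₁₀(B) + NF + SNR_min
= −174 + 75.07 + 2.84 + 8.91
= −87.18 dBm → −87.2 dBm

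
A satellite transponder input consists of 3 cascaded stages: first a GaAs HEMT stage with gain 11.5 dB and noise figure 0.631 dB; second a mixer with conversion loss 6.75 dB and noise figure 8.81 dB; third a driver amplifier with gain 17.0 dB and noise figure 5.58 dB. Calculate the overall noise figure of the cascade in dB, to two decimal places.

Convert to linear (a loss of L dB is a gain of −L dB): F_i = 10^(NF_i/10), G_i = 10^(G_i,dB/10)
  Stage 1: F_1 = 10^(0.631/10) = 1.156, G_1 = 10^(11.5/10) = 14.13
  Stage 2: F_2 = 10^(8.81/10) = 7.603, G_2 = 10^(−6.75/10) = 0.2113
  Stage 3: F_3 = 10^(5.58/10) = 3.614, G_3 = 10^(17.0/10) = 50.12
Friis cascade:
  F = 1.156 + (7.603 − 1)/14.13 + (3.614 − 1)/2.985 = 2.499
NF = 10 log₁₀(2.499) = 3.98 dB

3.98 dB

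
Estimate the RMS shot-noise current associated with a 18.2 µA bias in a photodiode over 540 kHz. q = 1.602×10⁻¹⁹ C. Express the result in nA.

I_n = √(2qI·B)
2qI·B = 2 × 1.602×10⁻¹⁹ × 1.82×10⁻⁵ × 5.40×10⁵ = 3.15×10⁻¹⁸ A²
I_n = √(3.15×10⁻¹⁸) = 1.77×10⁻⁹ A = 1.77 nA

1.77 nA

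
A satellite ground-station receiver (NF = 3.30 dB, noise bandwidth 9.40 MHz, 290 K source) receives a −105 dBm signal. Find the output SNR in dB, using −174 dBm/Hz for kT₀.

Noise floor: N = −174 + 10 log₁₀(B) + NF
10 log₁₀(9.40×10⁶) = 69.73 dB
N = −174 + 69.73 + 3.30 = −100.97 dBm
SNR = P_sig − N = −105 − (−100.97) = −4.03 dB → −4.0 dB

−4.0 dB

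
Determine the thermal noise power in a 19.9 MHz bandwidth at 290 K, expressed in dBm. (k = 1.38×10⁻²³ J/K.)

−101.0 dBm

P_n = kTB = 1.38×10⁻²³ × 290 × 1.99×10⁷ = 7.96×10⁻¹⁴ W
In dBm: 10 log₁₀(7.96×10⁻¹⁴ / 10⁻³) = −101.0 dBm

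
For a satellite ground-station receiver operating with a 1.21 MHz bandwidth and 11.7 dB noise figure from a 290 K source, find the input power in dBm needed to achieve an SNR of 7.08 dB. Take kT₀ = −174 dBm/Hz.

−94.4 dBm

Sensitivity = −174 + 10 log₁₀(B) + NF + SNR_min
= −174 + 60.83 + 11.7 + 7.08
= −94.39 dBm → −94.4 dBm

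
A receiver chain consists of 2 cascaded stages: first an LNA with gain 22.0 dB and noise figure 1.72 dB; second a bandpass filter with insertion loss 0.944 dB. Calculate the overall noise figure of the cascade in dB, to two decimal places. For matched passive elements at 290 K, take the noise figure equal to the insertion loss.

Convert to linear (a loss of L dB is a gain of −L dB): F_i = 10^(NF_i/10), G_i = 10^(G_i,dB/10)
  Stage 1: F_1 = 10^(1.72/10) = 1.486, G_1 = 10^(22.0/10) = 158.5
  Stage 2: F_2 = 10^(0.944/10) = 1.243, G_2 = 10^(−0.944/10) = 0.8046
Friis cascade:
  F = 1.486 + (1.243 − 1)/158.5 = 1.487
NF = 10 log₁₀(1.487) = 1.72 dB

1.72 dB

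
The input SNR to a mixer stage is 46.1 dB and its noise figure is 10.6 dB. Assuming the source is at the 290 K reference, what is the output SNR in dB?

35.5 dB

By definition F = SNR_in/SNR_out, so in dB: SNR_out = SNR_in − NF
SNR_out = 46.1 − 10.6 = 35.5 dB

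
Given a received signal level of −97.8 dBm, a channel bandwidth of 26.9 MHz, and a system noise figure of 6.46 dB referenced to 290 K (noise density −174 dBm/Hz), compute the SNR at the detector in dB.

Noise floor: N = −174 + 10 log₁₀(B) + NF
10 log₁₀(2.69×10⁷) = 74.3 dB
N = −174 + 74.3 + 6.46 = −93.24 dBm
SNR = P_sig − N = −97.8 − (−93.24) = −4.56 dB → −4.6 dB

−4.6 dB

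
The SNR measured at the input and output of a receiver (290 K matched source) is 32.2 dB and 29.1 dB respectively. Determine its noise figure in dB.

3.1 dB

NF (dB) = SNR_in(dB) − SNR_out(dB) when the source is at T₀
NF = 32.2 − 29.1 = 3.1 dB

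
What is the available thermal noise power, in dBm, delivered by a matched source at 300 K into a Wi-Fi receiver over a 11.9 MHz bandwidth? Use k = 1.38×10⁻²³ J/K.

P_n = kTB = 1.38×10⁻²³ × 300 × 1.19×10⁷ = 4.93×10⁻¹⁴ W
In dBm: 10 log₁₀(4.93×10⁻¹⁴ / 10⁻³) = −103.1 dBm

−103.1 dBm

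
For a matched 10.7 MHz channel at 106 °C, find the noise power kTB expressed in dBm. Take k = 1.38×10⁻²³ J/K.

−102.5 dBm

T = 106 °C + 273.15 = 379.15 K
P_n = kTB = 1.38×10⁻²³ × 379.15 × 1.07×10⁷ = 5.60×10⁻¹⁴ W
In dBm: 10 log₁₀(5.60×10⁻¹⁴ / 10⁻³) = −102.5 dBm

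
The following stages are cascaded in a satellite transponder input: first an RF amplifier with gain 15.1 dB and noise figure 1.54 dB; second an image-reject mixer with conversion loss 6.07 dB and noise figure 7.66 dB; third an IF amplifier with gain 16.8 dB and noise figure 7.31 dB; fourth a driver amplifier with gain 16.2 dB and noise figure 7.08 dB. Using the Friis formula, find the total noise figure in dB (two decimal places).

3.29 dB

Convert to linear (a loss of L dB is a gain of −L dB): F_i = 10^(NF_i/10), G_i = 10^(G_i,dB/10)
  Stage 1: F_1 = 10^(1.54/10) = 1.426, G_1 = 10^(15.1/10) = 32.36
  Stage 2: F_2 = 10^(7.66/10) = 5.834, G_2 = 10^(−6.07/10) = 0.2472
  Stage 3: F_3 = 10^(7.31/10) = 5.383, G_3 = 10^(16.8/10) = 47.86
  Stage 4: F_4 = 10^(7.08/10) = 5.105, G_4 = 10^(16.2/10) = 41.69
Friis cascade:
  F = 1.426 + (5.834 − 1)/32.36 + (5.383 − 1)/7.998 + (5.105 − 1)/382.8 = 2.134
NF = 10 log₁₀(2.134) = 3.29 dB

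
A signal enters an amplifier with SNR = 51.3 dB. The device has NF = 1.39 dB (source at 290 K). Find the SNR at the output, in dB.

49.91 dB

By definition F = SNR_in/SNR_out, so in dB: SNR_out = SNR_in − NF
SNR_out = 51.3 − 1.39 = 49.91 dB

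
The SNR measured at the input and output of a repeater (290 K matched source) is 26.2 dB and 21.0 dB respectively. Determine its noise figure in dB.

NF (dB) = SNR_in(dB) − SNR_out(dB) when the source is at T₀
NF = 26.2 − 21.0 = 5.2 dB

5.2 dB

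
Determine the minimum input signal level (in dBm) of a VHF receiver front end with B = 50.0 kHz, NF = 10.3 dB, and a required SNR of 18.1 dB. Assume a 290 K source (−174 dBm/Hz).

Sensitivity = −174 + 10 log₁₀(B) + NF + SNR_min
= −174 + 46.99 + 10.3 + 18.1
= −98.61 dBm → −98.6 dBm

−98.6 dBm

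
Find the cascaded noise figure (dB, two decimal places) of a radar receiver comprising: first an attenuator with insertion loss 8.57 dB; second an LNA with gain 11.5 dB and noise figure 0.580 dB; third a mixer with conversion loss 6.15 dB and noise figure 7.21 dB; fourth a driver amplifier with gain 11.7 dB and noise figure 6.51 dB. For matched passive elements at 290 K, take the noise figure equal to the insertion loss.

Convert to linear (a loss of L dB is a gain of −L dB): F_i = 10^(NF_i/10), G_i = 10^(G_i,dB/10)
  Stage 1: F_1 = 10^(8.57/10) = 7.194, G_1 = 10^(−8.57/10) = 0.1390
  Stage 2: F_2 = 10^(0.580/10) = 1.143, G_2 = 10^(11.5/10) = 14.13
  Stage 3: F_3 = 10^(7.21/10) = 5.260, G_3 = 10^(−6.15/10) = 0.2427
  Stage 4: F_4 = 10^(6.51/10) = 4.477, G_4 = 10^(11.7/10) = 14.79
Friis cascade:
  F = 7.194 + (1.143 − 1)/0.1390 + (5.260 − 1)/1.963 + (4.477 − 1)/0.4764 = 17.69
NF = 10 log₁₀(17.69) = 12.48 dB

12.48 dB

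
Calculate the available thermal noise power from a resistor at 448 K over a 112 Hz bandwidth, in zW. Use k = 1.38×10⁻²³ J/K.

692 zW

P_n = kTB = 1.38×10⁻²³ × 448 × 1.12×10² = 6.92×10⁻¹⁹ W = 692 zW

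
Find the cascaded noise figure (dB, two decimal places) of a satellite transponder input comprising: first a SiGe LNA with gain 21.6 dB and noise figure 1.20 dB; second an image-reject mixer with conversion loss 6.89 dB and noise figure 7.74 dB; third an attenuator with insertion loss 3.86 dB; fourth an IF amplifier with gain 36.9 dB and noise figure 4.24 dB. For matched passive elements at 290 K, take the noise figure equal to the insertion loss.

Convert to linear (a loss of L dB is a gain of −L dB): F_i = 10^(NF_i/10), G_i = 10^(G_i,dB/10)
  Stage 1: F_1 = 10^(1.20/10) = 1.318, G_1 = 10^(21.6/10) = 144.5
  Stage 2: F_2 = 10^(7.74/10) = 5.943, G_2 = 10^(−6.89/10) = 0.2046
  Stage 3: F_3 = 10^(3.86/10) = 2.432, G_3 = 10^(−3.86/10) = 0.4111
  Stage 4: F_4 = 10^(4.24/10) = 2.655, G_4 = 10^(36.9/10) = 4898
Friis cascade:
  F = 1.318 + (5.943 − 1)/144.5 + (2.432 − 1)/29.58 + (2.655 − 1)/12.16 = 1.537
NF = 10 log₁₀(1.537) = 1.87 dB

1.87 dB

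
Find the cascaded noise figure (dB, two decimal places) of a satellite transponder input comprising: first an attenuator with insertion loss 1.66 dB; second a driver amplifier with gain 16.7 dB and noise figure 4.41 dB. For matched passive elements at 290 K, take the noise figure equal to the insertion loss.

Convert to linear (a loss of L dB is a gain of −L dB): F_i = 10^(NF_i/10), G_i = 10^(G_i,dB/10)
  Stage 1: F_1 = 10^(1.66/10) = 1.466, G_1 = 10^(−1.66/10) = 0.6823
  Stage 2: F_2 = 10^(4.41/10) = 2.761, G_2 = 10^(16.7/10) = 46.77
Friis cascade:
  F = 1.466 + (2.761 − 1)/0.6823 = 4.046
NF = 10 log₁₀(4.046) = 6.07 dB

6.07 dB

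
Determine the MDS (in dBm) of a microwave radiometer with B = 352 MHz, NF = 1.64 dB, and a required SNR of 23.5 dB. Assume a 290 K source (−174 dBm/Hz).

Sensitivity = −174 + 10 log₁₀(B) + NF + SNR_min
= −174 + 85.47 + 1.64 + 23.5
= −63.39 dBm → −63.4 dBm

−63.4 dBm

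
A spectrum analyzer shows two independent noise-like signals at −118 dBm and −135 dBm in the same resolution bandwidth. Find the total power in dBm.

−117.9 dBm

Convert to linear, add, convert back:
P₁ = 1.58×10⁻¹⁵ W, P₂ = 3.16×10⁻¹⁷ W
P_tot = 1.62×10⁻¹⁵ W → 10 log₁₀(P_tot / 10⁻³) = −117.9 dBm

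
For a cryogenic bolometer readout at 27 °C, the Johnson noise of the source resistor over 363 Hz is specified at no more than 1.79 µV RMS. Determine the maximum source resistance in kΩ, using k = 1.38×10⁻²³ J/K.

533 kΩ

T = 27 °C + 273.15 = 300.15 K
Johnson–Nyquist: V_n = √(4kTRB) ⇒ R = V_n² / (4kTB)
4kTB = 4 × 1.38×10⁻²³ × 300.15 × 3.63×10² = 6.01×10⁻¹⁸
R = (1.79×10⁻⁶)² / 6.01×10⁻¹⁸ = 5.33×10⁵ Ω = 533 kΩ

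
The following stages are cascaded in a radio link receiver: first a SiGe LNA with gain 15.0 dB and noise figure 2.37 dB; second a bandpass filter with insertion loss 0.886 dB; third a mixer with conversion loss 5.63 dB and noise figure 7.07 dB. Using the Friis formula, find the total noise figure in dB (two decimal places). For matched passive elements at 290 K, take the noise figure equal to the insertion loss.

2.77 dB

Convert to linear (a loss of L dB is a gain of −L dB): F_i = 10^(NF_i/10), G_i = 10^(G_i,dB/10)
  Stage 1: F_1 = 10^(2.37/10) = 1.726, G_1 = 10^(15.0/10) = 31.62
  Stage 2: F_2 = 10^(0.886/10) = 1.226, G_2 = 10^(−0.886/10) = 0.8155
  Stage 3: F_3 = 10^(7.07/10) = 5.093, G_3 = 10^(−5.63/10) = 0.2735
Friis cascade:
  F = 1.726 + (1.226 − 1)/31.62 + (5.093 − 1)/25.79 = 1.892
NF = 10 log₁₀(1.892) = 2.77 dB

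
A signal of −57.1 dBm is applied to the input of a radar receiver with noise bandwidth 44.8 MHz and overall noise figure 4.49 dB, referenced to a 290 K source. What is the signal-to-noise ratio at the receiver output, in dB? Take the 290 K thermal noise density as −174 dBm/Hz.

35.9 dB

Noise floor: N = −174 + 10 log₁₀(B) + NF
10 log₁₀(4.48×10⁷) = 76.51 dB
N = −174 + 76.51 + 4.49 = −93.00 dBm
SNR = P_sig − N = −57.1 − (−93.00) = 35.90 dB → 35.9 dB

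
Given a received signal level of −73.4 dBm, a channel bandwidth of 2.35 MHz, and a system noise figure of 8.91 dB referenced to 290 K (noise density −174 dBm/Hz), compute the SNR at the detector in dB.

28.0 dB

Noise floor: N = −174 + 10 log₁₀(B) + NF
10 log₁₀(2.35×10⁶) = 63.71 dB
N = −174 + 63.71 + 8.91 = −101.38 dBm
SNR = P_sig − N = −73.4 − (−101.38) = 27.98 dB → 28.0 dB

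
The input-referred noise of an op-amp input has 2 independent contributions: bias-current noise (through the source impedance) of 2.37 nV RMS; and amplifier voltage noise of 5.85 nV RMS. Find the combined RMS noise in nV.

Uncorrelated sources add in power (mean-square): V_tot = √(ΣV_i²)
V_tot = √[(2.37×10⁻⁹)² + (5.85×10⁻⁹)²] = 6.31×10⁻⁹ V = 6.31 nV

6.31 nV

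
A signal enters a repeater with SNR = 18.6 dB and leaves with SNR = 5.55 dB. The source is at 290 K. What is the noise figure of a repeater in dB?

13.05 dB

NF (dB) = SNR_in(dB) − SNR_out(dB) when the source is at T₀
NF = 18.6 − 5.55 = 13.05 dB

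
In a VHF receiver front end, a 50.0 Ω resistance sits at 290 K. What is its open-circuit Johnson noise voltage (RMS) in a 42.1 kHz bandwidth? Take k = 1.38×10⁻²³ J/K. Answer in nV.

184 nV

V_n = √(4kTRB)
4kTRB = 4 × 1.38×10⁻²³ × 290 × 5.00×10¹ × 4.21×10⁴ = 3.37×10⁻¹⁴ V²
V_n = √(3.37×10⁻¹⁴) = 1.84×10⁻⁷ V = 184 nV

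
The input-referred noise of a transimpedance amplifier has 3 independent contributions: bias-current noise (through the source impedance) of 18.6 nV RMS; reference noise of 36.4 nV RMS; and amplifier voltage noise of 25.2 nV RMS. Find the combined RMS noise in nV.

Uncorrelated sources add in power (mean-square): V_tot = √(ΣV_i²)
V_tot = √[(1.86×10⁻⁸)² + (3.64×10⁻⁸)² + (2.52×10⁻⁸)²] = 4.80×10⁻⁸ V = 48.0 nV

48.0 nV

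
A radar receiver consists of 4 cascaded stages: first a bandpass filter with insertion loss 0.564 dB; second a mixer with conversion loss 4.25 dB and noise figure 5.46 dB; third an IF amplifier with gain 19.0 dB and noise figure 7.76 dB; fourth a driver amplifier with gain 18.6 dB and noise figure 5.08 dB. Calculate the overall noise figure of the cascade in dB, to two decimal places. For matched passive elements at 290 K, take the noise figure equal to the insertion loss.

12.82 dB

Convert to linear (a loss of L dB is a gain of −L dB): F_i = 10^(NF_i/10), G_i = 10^(G_i,dB/10)
  Stage 1: F_1 = 10^(0.564/10) = 1.139, G_1 = 10^(−0.564/10) = 0.8782
  Stage 2: F_2 = 10^(5.46/10) = 3.516, G_2 = 10^(−4.25/10) = 0.3758
  Stage 3: F_3 = 10^(7.76/10) = 5.970, G_3 = 10^(19.0/10) = 79.43
  Stage 4: F_4 = 10^(5.08/10) = 3.221, G_4 = 10^(18.6/10) = 72.44
Friis cascade:
  F = 1.139 + (3.516 − 1)/0.8782 + (5.970 − 1)/0.3301 + (3.221 − 1)/26.22 = 19.15
NF = 10 log₁₀(19.15) = 12.82 dB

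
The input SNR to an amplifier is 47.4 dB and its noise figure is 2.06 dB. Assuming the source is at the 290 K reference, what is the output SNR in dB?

45.34 dB

By definition F = SNR_in/SNR_out, so in dB: SNR_out = SNR_in − NF
SNR_out = 47.4 − 2.06 = 45.34 dB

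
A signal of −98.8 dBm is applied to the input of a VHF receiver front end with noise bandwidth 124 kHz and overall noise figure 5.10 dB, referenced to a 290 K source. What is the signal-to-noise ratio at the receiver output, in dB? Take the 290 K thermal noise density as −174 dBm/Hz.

Noise floor: N = −174 + 10 log₁₀(B) + NF
10 log₁₀(1.24×10⁵) = 50.93 dB
N = −174 + 50.93 + 5.10 = −117.97 dBm
SNR = P_sig − N = −98.8 − (−117.97) = 19.17 dB → 19.2 dB

19.2 dB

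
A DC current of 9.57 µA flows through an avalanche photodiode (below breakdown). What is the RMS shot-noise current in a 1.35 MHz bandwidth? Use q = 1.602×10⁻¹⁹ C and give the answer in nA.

I_n = √(2qI·B)
2qI·B = 2 × 1.602×10⁻¹⁹ × 9.57×10⁻⁶ × 1.35×10⁶ = 4.14×10⁻¹⁸ A²
I_n = √(4.14×10⁻¹⁸) = 2.03×10⁻⁹ A = 2.03 nA

2.03 nA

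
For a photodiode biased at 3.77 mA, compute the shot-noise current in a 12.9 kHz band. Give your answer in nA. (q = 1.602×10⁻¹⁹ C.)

3.95 nA

I_n = √(2qI·B)
2qI·B = 2 × 1.602×10⁻¹⁹ × 3.77×10⁻³ × 1.29×10⁴ = 1.56×10⁻¹⁷ A²
I_n = √(1.56×10⁻¹⁷) = 3.95×10⁻⁹ A = 3.95 nA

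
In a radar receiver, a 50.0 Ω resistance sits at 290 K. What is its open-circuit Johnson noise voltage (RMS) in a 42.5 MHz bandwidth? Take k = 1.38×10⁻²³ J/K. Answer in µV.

5.83 µV

V_n = √(4kTRB)
4kTRB = 4 × 1.38×10⁻²³ × 290 × 5.00×10¹ × 4.25×10⁷ = 3.40×10⁻¹¹ V²
V_n = √(3.40×10⁻¹¹) = 5.83×10⁻⁶ V = 5.83 µV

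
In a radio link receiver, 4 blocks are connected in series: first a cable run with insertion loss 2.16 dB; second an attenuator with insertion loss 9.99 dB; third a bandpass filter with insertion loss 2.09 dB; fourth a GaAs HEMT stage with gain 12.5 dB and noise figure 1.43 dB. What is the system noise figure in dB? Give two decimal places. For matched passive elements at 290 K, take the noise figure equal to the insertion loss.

Convert to linear (a loss of L dB is a gain of −L dB): F_i = 10^(NF_i/10), G_i = 10^(G_i,dB/10)
  Stage 1: F_1 = 10^(2.16/10) = 1.644, G_1 = 10^(−2.16/10) = 0.6081
  Stage 2: F_2 = 10^(9.99/10) = 9.977, G_2 = 10^(−9.99/10) = 0.1002
  Stage 3: F_3 = 10^(2.09/10) = 1.618, G_3 = 10^(−2.09/10) = 0.6180
  Stage 4: F_4 = 10^(1.43/10) = 1.390, G_4 = 10^(12.5/10) = 17.78
Friis cascade:
  F = 1.644 + (9.977 − 1)/0.6081 + (1.618 − 1)/0.06095 + (1.390 − 1)/0.03767 = 36.90
NF = 10 log₁₀(36.90) = 15.67 dB

15.67 dB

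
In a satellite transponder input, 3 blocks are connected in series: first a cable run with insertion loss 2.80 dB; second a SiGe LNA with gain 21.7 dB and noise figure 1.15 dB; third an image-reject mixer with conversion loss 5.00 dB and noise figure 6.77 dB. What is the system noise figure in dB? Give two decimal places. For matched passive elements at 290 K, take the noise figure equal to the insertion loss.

Convert to linear (a loss of L dB is a gain of −L dB): F_i = 10^(NF_i/10), G_i = 10^(G_i,dB/10)
  Stage 1: F_1 = 10^(2.80/10) = 1.905, G_1 = 10^(−2.80/10) = 0.5248
  Stage 2: F_2 = 10^(1.15/10) = 1.303, G_2 = 10^(21.7/10) = 147.9
  Stage 3: F_3 = 10^(6.77/10) = 4.753, G_3 = 10^(−5.00/10) = 0.3162
Friis cascade:
  F = 1.905 + (1.303 − 1)/0.5248 + (4.753 − 1)/77.62 = 2.531
NF = 10 log₁₀(2.531) = 4.03 dB

4.03 dB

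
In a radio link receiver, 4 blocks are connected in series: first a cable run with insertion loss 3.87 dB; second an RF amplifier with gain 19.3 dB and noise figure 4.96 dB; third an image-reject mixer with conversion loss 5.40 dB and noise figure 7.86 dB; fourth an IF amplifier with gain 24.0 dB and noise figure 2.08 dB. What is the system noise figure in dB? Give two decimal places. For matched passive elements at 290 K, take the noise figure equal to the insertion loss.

Convert to linear (a loss of L dB is a gain of −L dB): F_i = 10^(NF_i/10), G_i = 10^(G_i,dB/10)
  Stage 1: F_1 = 10^(3.87/10) = 2.438, G_1 = 10^(−3.87/10) = 0.4102
  Stage 2: F_2 = 10^(4.96/10) = 3.133, G_2 = 10^(19.3/10) = 85.11
  Stage 3: F_3 = 10^(7.86/10) = 6.109, G_3 = 10^(−5.40/10) = 0.2884
  Stage 4: F_4 = 10^(2.08/10) = 1.614, G_4 = 10^(24.0/10) = 251.2
Friis cascade:
  F = 2.438 + (3.133 − 1)/0.4102 + (6.109 − 1)/34.91 + (1.614 − 1)/10.07 = 7.846
NF = 10 log₁₀(7.846) = 8.95 dB

8.95 dB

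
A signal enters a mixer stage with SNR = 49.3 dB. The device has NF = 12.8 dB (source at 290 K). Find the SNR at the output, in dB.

36.5 dB

By definition F = SNR_in/SNR_out, so in dB: SNR_out = SNR_in − NF
SNR_out = 49.3 − 12.8 = 36.5 dB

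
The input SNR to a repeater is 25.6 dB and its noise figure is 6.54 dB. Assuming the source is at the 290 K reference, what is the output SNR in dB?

By definition F = SNR_in/SNR_out, so in dB: SNR_out = SNR_in − NF
SNR_out = 25.6 − 6.54 = 19.06 dB

19.06 dB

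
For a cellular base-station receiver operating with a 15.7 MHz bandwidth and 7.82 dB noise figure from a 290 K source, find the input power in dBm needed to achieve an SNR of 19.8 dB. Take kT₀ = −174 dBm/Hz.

−74.4 dBm

Sensitivity = −174 + 10 log₁₀(B) + NF + SNR_min
= −174 + 71.96 + 7.82 + 19.8
= −74.42 dBm → −74.4 dBm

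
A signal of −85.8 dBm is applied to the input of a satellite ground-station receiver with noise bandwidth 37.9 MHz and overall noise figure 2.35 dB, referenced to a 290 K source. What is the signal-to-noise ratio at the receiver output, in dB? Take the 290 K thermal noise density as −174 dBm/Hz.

Noise floor: N = −174 + 10 log₁₀(B) + NF
10 log₁₀(3.79×10⁷) = 75.79 dB
N = −174 + 75.79 + 2.35 = −95.86 dBm
SNR = P_sig − N = −85.8 − (−95.86) = 10.06 dB → 10.1 dB

10.1 dB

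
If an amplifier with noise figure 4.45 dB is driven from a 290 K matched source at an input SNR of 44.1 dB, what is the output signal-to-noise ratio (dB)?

39.65 dB

By definition F = SNR_in/SNR_out, so in dB: SNR_out = SNR_in − NF
SNR_out = 44.1 − 4.45 = 39.65 dB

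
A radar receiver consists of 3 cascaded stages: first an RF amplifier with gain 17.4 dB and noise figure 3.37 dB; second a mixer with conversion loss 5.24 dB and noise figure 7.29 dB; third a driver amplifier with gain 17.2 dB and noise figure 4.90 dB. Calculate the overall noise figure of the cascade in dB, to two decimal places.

3.76 dB

Convert to linear (a loss of L dB is a gain of −L dB): F_i = 10^(NF_i/10), G_i = 10^(G_i,dB/10)
  Stage 1: F_1 = 10^(3.37/10) = 2.173, G_1 = 10^(17.4/10) = 54.95
  Stage 2: F_2 = 10^(7.29/10) = 5.358, G_2 = 10^(−5.24/10) = 0.2992
  Stage 3: F_3 = 10^(4.90/10) = 3.090, G_3 = 10^(17.2/10) = 52.48
Friis cascade:
  F = 2.173 + (5.358 − 1)/54.95 + (3.090 − 1)/16.44 = 2.379
NF = 10 log₁₀(2.379) = 3.76 dB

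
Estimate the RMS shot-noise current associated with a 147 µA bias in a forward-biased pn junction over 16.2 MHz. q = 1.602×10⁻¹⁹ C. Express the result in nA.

I_n = √(2qI·B)
2qI·B = 2 × 1.602×10⁻¹⁹ × 1.47×10⁻⁴ × 1.62×10⁷ = 7.63×10⁻¹⁶ A²
I_n = √(7.63×10⁻¹⁶) = 2.76×10⁻⁸ A = 27.6 nA

27.6 nA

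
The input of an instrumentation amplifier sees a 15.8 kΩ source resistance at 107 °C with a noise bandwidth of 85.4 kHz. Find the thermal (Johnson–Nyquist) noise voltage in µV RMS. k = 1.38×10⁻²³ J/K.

T = 107 °C + 273.15 = 380.15 K
V_n = √(4kTRB)
4kTRB = 4 × 1.38×10⁻²³ × 380.15 × 1.58×10⁴ × 8.54×10⁴ = 2.83×10⁻¹¹ V²
V_n = √(2.83×10⁻¹¹) = 5.32×10⁻⁶ V = 5.32 µV

5.32 µV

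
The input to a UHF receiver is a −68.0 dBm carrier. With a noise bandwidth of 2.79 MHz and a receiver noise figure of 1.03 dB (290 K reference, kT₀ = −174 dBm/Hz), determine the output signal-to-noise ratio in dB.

40.5 dB

Noise floor: N = −174 + 10 log₁₀(B) + NF
10 log₁₀(2.79×10⁶) = 64.46 dB
N = −174 + 64.46 + 1.03 = −108.51 dBm
SNR = P_sig − N = −68.0 − (−108.51) = 40.51 dB → 40.5 dB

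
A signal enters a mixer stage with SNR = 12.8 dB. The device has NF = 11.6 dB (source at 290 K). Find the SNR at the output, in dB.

1.2 dB

By definition F = SNR_in/SNR_out, so in dB: SNR_out = SNR_in − NF
SNR_out = 12.8 − 11.6 = 1.2 dB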